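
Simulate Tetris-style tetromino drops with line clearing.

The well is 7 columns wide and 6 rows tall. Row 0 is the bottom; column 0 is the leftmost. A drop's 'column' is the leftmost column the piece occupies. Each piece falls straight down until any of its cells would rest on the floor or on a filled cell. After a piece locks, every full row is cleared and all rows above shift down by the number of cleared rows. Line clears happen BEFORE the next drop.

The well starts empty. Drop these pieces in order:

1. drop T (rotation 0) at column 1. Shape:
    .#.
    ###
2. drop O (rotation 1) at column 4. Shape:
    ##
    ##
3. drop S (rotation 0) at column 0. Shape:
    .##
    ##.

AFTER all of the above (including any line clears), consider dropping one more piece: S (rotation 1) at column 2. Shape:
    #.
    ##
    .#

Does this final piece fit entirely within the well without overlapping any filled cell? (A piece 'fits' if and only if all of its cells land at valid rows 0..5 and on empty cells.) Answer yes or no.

Answer: yes

Derivation:
Drop 1: T rot0 at col 1 lands with bottom-row=0; cleared 0 line(s) (total 0); column heights now [0 1 2 1 0 0 0], max=2
Drop 2: O rot1 at col 4 lands with bottom-row=0; cleared 0 line(s) (total 0); column heights now [0 1 2 1 2 2 0], max=2
Drop 3: S rot0 at col 0 lands with bottom-row=1; cleared 0 line(s) (total 0); column heights now [2 3 3 1 2 2 0], max=3
Test piece S rot1 at col 2 (width 2): heights before test = [2 3 3 1 2 2 0]; fits = True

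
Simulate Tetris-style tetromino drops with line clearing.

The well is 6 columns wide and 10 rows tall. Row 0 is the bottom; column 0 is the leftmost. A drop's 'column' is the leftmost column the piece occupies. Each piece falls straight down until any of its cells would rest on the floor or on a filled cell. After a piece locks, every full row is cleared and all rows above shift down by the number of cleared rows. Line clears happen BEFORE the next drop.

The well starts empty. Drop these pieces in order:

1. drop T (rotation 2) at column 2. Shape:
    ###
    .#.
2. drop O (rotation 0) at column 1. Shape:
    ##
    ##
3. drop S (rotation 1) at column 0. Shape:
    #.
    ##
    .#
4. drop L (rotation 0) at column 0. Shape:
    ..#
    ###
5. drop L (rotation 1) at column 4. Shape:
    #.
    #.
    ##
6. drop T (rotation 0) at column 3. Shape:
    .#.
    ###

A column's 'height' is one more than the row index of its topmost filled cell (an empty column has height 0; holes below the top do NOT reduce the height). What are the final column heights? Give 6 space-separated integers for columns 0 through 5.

Drop 1: T rot2 at col 2 lands with bottom-row=0; cleared 0 line(s) (total 0); column heights now [0 0 2 2 2 0], max=2
Drop 2: O rot0 at col 1 lands with bottom-row=2; cleared 0 line(s) (total 0); column heights now [0 4 4 2 2 0], max=4
Drop 3: S rot1 at col 0 lands with bottom-row=4; cleared 0 line(s) (total 0); column heights now [7 6 4 2 2 0], max=7
Drop 4: L rot0 at col 0 lands with bottom-row=7; cleared 0 line(s) (total 0); column heights now [8 8 9 2 2 0], max=9
Drop 5: L rot1 at col 4 lands with bottom-row=2; cleared 0 line(s) (total 0); column heights now [8 8 9 2 5 3], max=9
Drop 6: T rot0 at col 3 lands with bottom-row=5; cleared 0 line(s) (total 0); column heights now [8 8 9 6 7 6], max=9

Answer: 8 8 9 6 7 6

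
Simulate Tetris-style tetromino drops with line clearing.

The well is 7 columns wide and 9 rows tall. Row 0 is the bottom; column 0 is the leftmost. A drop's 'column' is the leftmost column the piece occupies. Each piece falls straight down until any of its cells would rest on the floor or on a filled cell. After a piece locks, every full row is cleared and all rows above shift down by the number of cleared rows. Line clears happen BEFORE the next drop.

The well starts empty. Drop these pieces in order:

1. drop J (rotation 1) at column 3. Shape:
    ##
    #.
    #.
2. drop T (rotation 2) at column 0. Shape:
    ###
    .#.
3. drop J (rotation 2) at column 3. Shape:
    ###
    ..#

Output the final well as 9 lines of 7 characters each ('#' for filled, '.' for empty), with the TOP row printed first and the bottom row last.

Answer: .......
.......
.......
.......
.......
...###.
...###.
####...
.#.#...

Derivation:
Drop 1: J rot1 at col 3 lands with bottom-row=0; cleared 0 line(s) (total 0); column heights now [0 0 0 3 3 0 0], max=3
Drop 2: T rot2 at col 0 lands with bottom-row=0; cleared 0 line(s) (total 0); column heights now [2 2 2 3 3 0 0], max=3
Drop 3: J rot2 at col 3 lands with bottom-row=2; cleared 0 line(s) (total 0); column heights now [2 2 2 4 4 4 0], max=4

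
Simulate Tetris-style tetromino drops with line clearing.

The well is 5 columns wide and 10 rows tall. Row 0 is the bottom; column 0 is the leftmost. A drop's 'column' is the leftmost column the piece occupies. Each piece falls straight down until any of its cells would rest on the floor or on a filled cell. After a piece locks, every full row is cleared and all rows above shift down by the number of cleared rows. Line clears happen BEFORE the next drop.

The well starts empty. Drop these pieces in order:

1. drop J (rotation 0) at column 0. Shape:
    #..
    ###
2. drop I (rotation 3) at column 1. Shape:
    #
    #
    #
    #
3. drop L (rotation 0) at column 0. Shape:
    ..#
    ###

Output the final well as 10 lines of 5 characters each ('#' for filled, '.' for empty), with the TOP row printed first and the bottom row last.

Drop 1: J rot0 at col 0 lands with bottom-row=0; cleared 0 line(s) (total 0); column heights now [2 1 1 0 0], max=2
Drop 2: I rot3 at col 1 lands with bottom-row=1; cleared 0 line(s) (total 0); column heights now [2 5 1 0 0], max=5
Drop 3: L rot0 at col 0 lands with bottom-row=5; cleared 0 line(s) (total 0); column heights now [6 6 7 0 0], max=7

Answer: .....
.....
.....
..#..
###..
.#...
.#...
.#...
##...
###..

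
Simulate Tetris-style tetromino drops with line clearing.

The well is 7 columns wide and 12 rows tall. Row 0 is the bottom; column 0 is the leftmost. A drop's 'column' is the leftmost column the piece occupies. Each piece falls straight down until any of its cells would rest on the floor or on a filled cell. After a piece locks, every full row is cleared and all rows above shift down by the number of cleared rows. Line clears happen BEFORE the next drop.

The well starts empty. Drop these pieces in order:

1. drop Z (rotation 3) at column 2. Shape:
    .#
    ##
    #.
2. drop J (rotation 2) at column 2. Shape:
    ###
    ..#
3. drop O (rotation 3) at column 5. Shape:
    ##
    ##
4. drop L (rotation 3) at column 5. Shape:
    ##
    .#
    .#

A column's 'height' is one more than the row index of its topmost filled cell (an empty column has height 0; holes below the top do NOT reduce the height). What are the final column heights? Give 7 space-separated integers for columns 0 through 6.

Answer: 0 0 4 4 4 5 5

Derivation:
Drop 1: Z rot3 at col 2 lands with bottom-row=0; cleared 0 line(s) (total 0); column heights now [0 0 2 3 0 0 0], max=3
Drop 2: J rot2 at col 2 lands with bottom-row=2; cleared 0 line(s) (total 0); column heights now [0 0 4 4 4 0 0], max=4
Drop 3: O rot3 at col 5 lands with bottom-row=0; cleared 0 line(s) (total 0); column heights now [0 0 4 4 4 2 2], max=4
Drop 4: L rot3 at col 5 lands with bottom-row=2; cleared 0 line(s) (total 0); column heights now [0 0 4 4 4 5 5], max=5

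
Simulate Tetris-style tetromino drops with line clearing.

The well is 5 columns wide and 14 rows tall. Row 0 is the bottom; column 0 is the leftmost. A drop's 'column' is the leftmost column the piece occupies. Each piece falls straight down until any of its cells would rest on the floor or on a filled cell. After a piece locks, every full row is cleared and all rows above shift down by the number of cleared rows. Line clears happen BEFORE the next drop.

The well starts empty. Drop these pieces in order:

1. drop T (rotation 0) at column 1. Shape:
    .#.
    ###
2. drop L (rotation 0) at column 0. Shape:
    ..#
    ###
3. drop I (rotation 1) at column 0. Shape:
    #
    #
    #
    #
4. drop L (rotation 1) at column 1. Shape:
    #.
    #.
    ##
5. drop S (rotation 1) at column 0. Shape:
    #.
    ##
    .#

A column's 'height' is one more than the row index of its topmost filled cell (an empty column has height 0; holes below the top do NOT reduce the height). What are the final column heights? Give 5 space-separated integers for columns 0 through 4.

Drop 1: T rot0 at col 1 lands with bottom-row=0; cleared 0 line(s) (total 0); column heights now [0 1 2 1 0], max=2
Drop 2: L rot0 at col 0 lands with bottom-row=2; cleared 0 line(s) (total 0); column heights now [3 3 4 1 0], max=4
Drop 3: I rot1 at col 0 lands with bottom-row=3; cleared 0 line(s) (total 0); column heights now [7 3 4 1 0], max=7
Drop 4: L rot1 at col 1 lands with bottom-row=4; cleared 0 line(s) (total 0); column heights now [7 7 5 1 0], max=7
Drop 5: S rot1 at col 0 lands with bottom-row=7; cleared 0 line(s) (total 0); column heights now [10 9 5 1 0], max=10

Answer: 10 9 5 1 0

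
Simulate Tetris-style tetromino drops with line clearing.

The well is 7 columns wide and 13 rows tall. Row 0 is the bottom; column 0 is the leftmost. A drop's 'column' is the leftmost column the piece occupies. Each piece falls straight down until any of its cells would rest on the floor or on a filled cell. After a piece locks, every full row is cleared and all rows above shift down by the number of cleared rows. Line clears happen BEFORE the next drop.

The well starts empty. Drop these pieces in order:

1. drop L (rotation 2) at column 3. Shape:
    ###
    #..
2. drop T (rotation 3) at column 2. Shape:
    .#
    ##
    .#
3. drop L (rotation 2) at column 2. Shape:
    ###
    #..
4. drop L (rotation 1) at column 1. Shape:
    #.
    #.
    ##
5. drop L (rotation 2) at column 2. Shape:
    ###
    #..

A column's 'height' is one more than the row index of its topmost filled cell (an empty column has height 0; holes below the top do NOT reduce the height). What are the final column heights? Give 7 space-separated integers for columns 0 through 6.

Answer: 0 9 9 9 9 2 0

Derivation:
Drop 1: L rot2 at col 3 lands with bottom-row=0; cleared 0 line(s) (total 0); column heights now [0 0 0 2 2 2 0], max=2
Drop 2: T rot3 at col 2 lands with bottom-row=2; cleared 0 line(s) (total 0); column heights now [0 0 4 5 2 2 0], max=5
Drop 3: L rot2 at col 2 lands with bottom-row=4; cleared 0 line(s) (total 0); column heights now [0 0 6 6 6 2 0], max=6
Drop 4: L rot1 at col 1 lands with bottom-row=6; cleared 0 line(s) (total 0); column heights now [0 9 7 6 6 2 0], max=9
Drop 5: L rot2 at col 2 lands with bottom-row=7; cleared 0 line(s) (total 0); column heights now [0 9 9 9 9 2 0], max=9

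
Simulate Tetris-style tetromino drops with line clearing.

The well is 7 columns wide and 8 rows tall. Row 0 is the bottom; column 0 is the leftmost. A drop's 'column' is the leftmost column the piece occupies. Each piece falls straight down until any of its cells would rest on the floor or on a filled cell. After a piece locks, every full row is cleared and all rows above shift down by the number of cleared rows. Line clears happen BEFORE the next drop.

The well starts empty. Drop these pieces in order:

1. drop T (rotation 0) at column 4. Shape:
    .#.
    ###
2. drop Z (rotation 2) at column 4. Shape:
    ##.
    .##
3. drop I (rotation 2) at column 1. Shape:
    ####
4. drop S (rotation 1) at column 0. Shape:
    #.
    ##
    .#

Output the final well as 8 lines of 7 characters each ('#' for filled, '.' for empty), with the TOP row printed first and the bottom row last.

Drop 1: T rot0 at col 4 lands with bottom-row=0; cleared 0 line(s) (total 0); column heights now [0 0 0 0 1 2 1], max=2
Drop 2: Z rot2 at col 4 lands with bottom-row=2; cleared 0 line(s) (total 0); column heights now [0 0 0 0 4 4 3], max=4
Drop 3: I rot2 at col 1 lands with bottom-row=4; cleared 0 line(s) (total 0); column heights now [0 5 5 5 5 4 3], max=5
Drop 4: S rot1 at col 0 lands with bottom-row=5; cleared 0 line(s) (total 0); column heights now [8 7 5 5 5 4 3], max=8

Answer: #......
##.....
.#.....
.####..
....##.
.....##
.....#.
....###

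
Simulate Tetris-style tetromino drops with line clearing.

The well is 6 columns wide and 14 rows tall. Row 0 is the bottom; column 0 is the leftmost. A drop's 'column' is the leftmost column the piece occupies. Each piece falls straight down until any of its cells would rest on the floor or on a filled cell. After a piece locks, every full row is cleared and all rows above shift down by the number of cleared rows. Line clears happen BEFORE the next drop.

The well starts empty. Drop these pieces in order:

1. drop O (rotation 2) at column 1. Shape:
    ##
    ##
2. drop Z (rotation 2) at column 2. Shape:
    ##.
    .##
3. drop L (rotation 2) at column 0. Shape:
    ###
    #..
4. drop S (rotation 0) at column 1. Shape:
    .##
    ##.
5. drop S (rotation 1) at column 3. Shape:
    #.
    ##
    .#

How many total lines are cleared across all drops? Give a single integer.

Answer: 0

Derivation:
Drop 1: O rot2 at col 1 lands with bottom-row=0; cleared 0 line(s) (total 0); column heights now [0 2 2 0 0 0], max=2
Drop 2: Z rot2 at col 2 lands with bottom-row=1; cleared 0 line(s) (total 0); column heights now [0 2 3 3 2 0], max=3
Drop 3: L rot2 at col 0 lands with bottom-row=2; cleared 0 line(s) (total 0); column heights now [4 4 4 3 2 0], max=4
Drop 4: S rot0 at col 1 lands with bottom-row=4; cleared 0 line(s) (total 0); column heights now [4 5 6 6 2 0], max=6
Drop 5: S rot1 at col 3 lands with bottom-row=5; cleared 0 line(s) (total 0); column heights now [4 5 6 8 7 0], max=8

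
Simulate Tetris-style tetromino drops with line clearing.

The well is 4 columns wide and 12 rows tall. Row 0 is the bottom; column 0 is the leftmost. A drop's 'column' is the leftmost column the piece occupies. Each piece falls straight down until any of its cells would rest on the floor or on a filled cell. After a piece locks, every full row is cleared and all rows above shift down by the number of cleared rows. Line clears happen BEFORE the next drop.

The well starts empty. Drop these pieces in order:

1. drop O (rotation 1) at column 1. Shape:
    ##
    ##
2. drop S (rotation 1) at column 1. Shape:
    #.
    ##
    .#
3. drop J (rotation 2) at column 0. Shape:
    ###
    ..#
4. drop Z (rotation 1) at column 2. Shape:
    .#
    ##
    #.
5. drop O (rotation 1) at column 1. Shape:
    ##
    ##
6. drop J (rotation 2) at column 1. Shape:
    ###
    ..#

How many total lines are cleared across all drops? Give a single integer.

Answer: 0

Derivation:
Drop 1: O rot1 at col 1 lands with bottom-row=0; cleared 0 line(s) (total 0); column heights now [0 2 2 0], max=2
Drop 2: S rot1 at col 1 lands with bottom-row=2; cleared 0 line(s) (total 0); column heights now [0 5 4 0], max=5
Drop 3: J rot2 at col 0 lands with bottom-row=4; cleared 0 line(s) (total 0); column heights now [6 6 6 0], max=6
Drop 4: Z rot1 at col 2 lands with bottom-row=6; cleared 0 line(s) (total 0); column heights now [6 6 8 9], max=9
Drop 5: O rot1 at col 1 lands with bottom-row=8; cleared 0 line(s) (total 0); column heights now [6 10 10 9], max=10
Drop 6: J rot2 at col 1 lands with bottom-row=9; cleared 0 line(s) (total 0); column heights now [6 11 11 11], max=11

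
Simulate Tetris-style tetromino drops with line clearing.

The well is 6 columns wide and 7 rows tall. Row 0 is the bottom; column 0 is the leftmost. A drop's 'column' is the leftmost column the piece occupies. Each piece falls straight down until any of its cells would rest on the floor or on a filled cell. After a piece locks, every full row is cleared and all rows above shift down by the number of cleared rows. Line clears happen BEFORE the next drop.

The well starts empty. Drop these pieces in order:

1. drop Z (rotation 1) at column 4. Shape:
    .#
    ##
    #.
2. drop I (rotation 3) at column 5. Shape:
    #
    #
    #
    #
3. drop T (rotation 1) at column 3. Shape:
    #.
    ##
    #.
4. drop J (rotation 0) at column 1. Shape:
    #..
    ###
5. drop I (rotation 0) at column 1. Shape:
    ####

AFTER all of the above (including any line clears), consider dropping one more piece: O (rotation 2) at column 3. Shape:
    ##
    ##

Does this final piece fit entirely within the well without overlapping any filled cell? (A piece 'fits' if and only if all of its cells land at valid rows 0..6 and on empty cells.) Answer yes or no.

Answer: no

Derivation:
Drop 1: Z rot1 at col 4 lands with bottom-row=0; cleared 0 line(s) (total 0); column heights now [0 0 0 0 2 3], max=3
Drop 2: I rot3 at col 5 lands with bottom-row=3; cleared 0 line(s) (total 0); column heights now [0 0 0 0 2 7], max=7
Drop 3: T rot1 at col 3 lands with bottom-row=1; cleared 0 line(s) (total 0); column heights now [0 0 0 4 3 7], max=7
Drop 4: J rot0 at col 1 lands with bottom-row=4; cleared 0 line(s) (total 0); column heights now [0 6 5 5 3 7], max=7
Drop 5: I rot0 at col 1 lands with bottom-row=6; cleared 0 line(s) (total 0); column heights now [0 7 7 7 7 7], max=7
Test piece O rot2 at col 3 (width 2): heights before test = [0 7 7 7 7 7]; fits = False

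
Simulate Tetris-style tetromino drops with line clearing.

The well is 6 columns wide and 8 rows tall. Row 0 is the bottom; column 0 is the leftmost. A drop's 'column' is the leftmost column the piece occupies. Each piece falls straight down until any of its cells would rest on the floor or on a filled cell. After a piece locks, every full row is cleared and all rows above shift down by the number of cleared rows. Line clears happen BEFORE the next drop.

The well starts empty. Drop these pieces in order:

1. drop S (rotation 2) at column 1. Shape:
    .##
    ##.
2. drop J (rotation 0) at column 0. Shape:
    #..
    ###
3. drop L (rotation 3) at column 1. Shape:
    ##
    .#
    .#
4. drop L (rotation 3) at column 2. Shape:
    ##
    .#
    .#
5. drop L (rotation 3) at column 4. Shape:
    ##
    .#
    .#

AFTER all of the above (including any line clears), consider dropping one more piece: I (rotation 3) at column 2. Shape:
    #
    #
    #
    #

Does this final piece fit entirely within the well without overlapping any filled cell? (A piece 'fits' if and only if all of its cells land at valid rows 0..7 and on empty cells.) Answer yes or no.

Drop 1: S rot2 at col 1 lands with bottom-row=0; cleared 0 line(s) (total 0); column heights now [0 1 2 2 0 0], max=2
Drop 2: J rot0 at col 0 lands with bottom-row=2; cleared 0 line(s) (total 0); column heights now [4 3 3 2 0 0], max=4
Drop 3: L rot3 at col 1 lands with bottom-row=3; cleared 0 line(s) (total 0); column heights now [4 6 6 2 0 0], max=6
Drop 4: L rot3 at col 2 lands with bottom-row=4; cleared 0 line(s) (total 0); column heights now [4 6 7 7 0 0], max=7
Drop 5: L rot3 at col 4 lands with bottom-row=0; cleared 0 line(s) (total 0); column heights now [4 6 7 7 3 3], max=7
Test piece I rot3 at col 2 (width 1): heights before test = [4 6 7 7 3 3]; fits = False

Answer: no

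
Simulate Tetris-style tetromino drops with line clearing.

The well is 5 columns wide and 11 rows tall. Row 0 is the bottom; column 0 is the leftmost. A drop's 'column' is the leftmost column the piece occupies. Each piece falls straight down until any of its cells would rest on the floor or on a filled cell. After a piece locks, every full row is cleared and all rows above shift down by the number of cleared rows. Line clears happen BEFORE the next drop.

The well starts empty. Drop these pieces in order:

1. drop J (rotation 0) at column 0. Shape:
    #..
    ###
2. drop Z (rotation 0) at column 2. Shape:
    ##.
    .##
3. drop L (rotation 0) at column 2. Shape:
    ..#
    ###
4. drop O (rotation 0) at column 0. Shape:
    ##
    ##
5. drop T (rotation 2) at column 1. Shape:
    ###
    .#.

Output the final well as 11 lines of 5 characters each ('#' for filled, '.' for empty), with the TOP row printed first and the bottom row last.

Drop 1: J rot0 at col 0 lands with bottom-row=0; cleared 0 line(s) (total 0); column heights now [2 1 1 0 0], max=2
Drop 2: Z rot0 at col 2 lands with bottom-row=0; cleared 1 line(s) (total 1); column heights now [1 0 1 1 0], max=1
Drop 3: L rot0 at col 2 lands with bottom-row=1; cleared 0 line(s) (total 1); column heights now [1 0 2 2 3], max=3
Drop 4: O rot0 at col 0 lands with bottom-row=1; cleared 1 line(s) (total 2); column heights now [2 2 1 1 2], max=2
Drop 5: T rot2 at col 1 lands with bottom-row=1; cleared 0 line(s) (total 2); column heights now [2 3 3 3 2], max=3

Answer: .....
.....
.....
.....
.....
.....
.....
.....
.###.
###.#
#.##.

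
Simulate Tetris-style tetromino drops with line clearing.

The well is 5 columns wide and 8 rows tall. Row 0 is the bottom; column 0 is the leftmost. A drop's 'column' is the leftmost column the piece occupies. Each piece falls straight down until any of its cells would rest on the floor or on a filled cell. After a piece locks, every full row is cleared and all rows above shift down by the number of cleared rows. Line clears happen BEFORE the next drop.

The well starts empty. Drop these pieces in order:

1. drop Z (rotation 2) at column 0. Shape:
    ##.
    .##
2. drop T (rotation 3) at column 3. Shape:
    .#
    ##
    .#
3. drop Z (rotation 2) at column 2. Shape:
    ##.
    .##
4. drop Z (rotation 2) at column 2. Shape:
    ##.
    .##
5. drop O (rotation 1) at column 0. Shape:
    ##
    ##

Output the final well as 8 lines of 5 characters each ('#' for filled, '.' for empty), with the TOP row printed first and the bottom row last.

Answer: .....
..##.
...##
..##.
##.##
##..#
##.##
.##.#

Derivation:
Drop 1: Z rot2 at col 0 lands with bottom-row=0; cleared 0 line(s) (total 0); column heights now [2 2 1 0 0], max=2
Drop 2: T rot3 at col 3 lands with bottom-row=0; cleared 0 line(s) (total 0); column heights now [2 2 1 2 3], max=3
Drop 3: Z rot2 at col 2 lands with bottom-row=3; cleared 0 line(s) (total 0); column heights now [2 2 5 5 4], max=5
Drop 4: Z rot2 at col 2 lands with bottom-row=5; cleared 0 line(s) (total 0); column heights now [2 2 7 7 6], max=7
Drop 5: O rot1 at col 0 lands with bottom-row=2; cleared 0 line(s) (total 0); column heights now [4 4 7 7 6], max=7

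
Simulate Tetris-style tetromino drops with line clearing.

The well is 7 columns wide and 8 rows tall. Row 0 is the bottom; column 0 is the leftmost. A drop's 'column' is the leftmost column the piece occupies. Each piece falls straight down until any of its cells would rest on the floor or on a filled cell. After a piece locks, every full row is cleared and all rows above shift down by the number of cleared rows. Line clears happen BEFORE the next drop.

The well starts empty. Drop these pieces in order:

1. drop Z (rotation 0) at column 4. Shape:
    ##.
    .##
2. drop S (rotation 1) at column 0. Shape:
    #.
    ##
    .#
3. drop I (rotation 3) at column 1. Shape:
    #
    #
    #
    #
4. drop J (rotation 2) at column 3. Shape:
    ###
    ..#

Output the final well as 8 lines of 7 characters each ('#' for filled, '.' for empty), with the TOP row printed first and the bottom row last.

Answer: .......
.......
.#.....
.#.....
.#.###.
##...#.
##..##.
.#...##

Derivation:
Drop 1: Z rot0 at col 4 lands with bottom-row=0; cleared 0 line(s) (total 0); column heights now [0 0 0 0 2 2 1], max=2
Drop 2: S rot1 at col 0 lands with bottom-row=0; cleared 0 line(s) (total 0); column heights now [3 2 0 0 2 2 1], max=3
Drop 3: I rot3 at col 1 lands with bottom-row=2; cleared 0 line(s) (total 0); column heights now [3 6 0 0 2 2 1], max=6
Drop 4: J rot2 at col 3 lands with bottom-row=2; cleared 0 line(s) (total 0); column heights now [3 6 0 4 4 4 1], max=6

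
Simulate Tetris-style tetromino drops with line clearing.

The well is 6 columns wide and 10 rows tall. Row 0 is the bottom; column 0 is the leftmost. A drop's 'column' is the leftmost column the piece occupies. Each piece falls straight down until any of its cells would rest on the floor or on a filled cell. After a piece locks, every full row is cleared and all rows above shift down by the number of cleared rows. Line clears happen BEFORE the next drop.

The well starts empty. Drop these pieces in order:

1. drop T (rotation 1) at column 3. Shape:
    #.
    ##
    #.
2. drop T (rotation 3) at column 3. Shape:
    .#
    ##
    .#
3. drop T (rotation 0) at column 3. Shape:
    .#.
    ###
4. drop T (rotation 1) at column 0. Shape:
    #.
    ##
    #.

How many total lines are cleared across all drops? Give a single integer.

Answer: 0

Derivation:
Drop 1: T rot1 at col 3 lands with bottom-row=0; cleared 0 line(s) (total 0); column heights now [0 0 0 3 2 0], max=3
Drop 2: T rot3 at col 3 lands with bottom-row=2; cleared 0 line(s) (total 0); column heights now [0 0 0 4 5 0], max=5
Drop 3: T rot0 at col 3 lands with bottom-row=5; cleared 0 line(s) (total 0); column heights now [0 0 0 6 7 6], max=7
Drop 4: T rot1 at col 0 lands with bottom-row=0; cleared 0 line(s) (total 0); column heights now [3 2 0 6 7 6], max=7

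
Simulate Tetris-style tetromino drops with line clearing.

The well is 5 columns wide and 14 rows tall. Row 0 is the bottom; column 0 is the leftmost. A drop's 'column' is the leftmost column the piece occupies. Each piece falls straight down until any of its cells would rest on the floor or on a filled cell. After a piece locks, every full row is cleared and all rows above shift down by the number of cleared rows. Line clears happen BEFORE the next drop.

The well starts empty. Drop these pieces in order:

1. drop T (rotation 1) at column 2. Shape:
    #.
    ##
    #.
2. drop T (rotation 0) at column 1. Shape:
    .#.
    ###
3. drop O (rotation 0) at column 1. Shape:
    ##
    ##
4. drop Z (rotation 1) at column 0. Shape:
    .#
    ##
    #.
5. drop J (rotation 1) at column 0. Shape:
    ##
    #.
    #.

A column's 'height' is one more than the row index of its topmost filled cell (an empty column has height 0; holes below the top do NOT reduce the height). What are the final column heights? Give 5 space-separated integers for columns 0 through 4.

Answer: 11 11 7 4 0

Derivation:
Drop 1: T rot1 at col 2 lands with bottom-row=0; cleared 0 line(s) (total 0); column heights now [0 0 3 2 0], max=3
Drop 2: T rot0 at col 1 lands with bottom-row=3; cleared 0 line(s) (total 0); column heights now [0 4 5 4 0], max=5
Drop 3: O rot0 at col 1 lands with bottom-row=5; cleared 0 line(s) (total 0); column heights now [0 7 7 4 0], max=7
Drop 4: Z rot1 at col 0 lands with bottom-row=6; cleared 0 line(s) (total 0); column heights now [8 9 7 4 0], max=9
Drop 5: J rot1 at col 0 lands with bottom-row=8; cleared 0 line(s) (total 0); column heights now [11 11 7 4 0], max=11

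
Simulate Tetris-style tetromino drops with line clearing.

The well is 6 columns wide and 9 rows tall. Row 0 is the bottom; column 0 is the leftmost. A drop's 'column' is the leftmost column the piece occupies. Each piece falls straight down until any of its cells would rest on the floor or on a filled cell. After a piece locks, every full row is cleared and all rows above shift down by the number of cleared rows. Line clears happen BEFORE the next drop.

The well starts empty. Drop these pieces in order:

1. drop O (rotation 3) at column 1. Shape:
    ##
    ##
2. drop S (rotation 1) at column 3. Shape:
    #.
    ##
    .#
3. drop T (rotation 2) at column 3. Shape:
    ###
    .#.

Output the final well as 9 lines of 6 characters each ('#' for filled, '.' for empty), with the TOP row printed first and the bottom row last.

Answer: ......
......
......
......
......
...###
...##.
.####.
.##.#.

Derivation:
Drop 1: O rot3 at col 1 lands with bottom-row=0; cleared 0 line(s) (total 0); column heights now [0 2 2 0 0 0], max=2
Drop 2: S rot1 at col 3 lands with bottom-row=0; cleared 0 line(s) (total 0); column heights now [0 2 2 3 2 0], max=3
Drop 3: T rot2 at col 3 lands with bottom-row=2; cleared 0 line(s) (total 0); column heights now [0 2 2 4 4 4], max=4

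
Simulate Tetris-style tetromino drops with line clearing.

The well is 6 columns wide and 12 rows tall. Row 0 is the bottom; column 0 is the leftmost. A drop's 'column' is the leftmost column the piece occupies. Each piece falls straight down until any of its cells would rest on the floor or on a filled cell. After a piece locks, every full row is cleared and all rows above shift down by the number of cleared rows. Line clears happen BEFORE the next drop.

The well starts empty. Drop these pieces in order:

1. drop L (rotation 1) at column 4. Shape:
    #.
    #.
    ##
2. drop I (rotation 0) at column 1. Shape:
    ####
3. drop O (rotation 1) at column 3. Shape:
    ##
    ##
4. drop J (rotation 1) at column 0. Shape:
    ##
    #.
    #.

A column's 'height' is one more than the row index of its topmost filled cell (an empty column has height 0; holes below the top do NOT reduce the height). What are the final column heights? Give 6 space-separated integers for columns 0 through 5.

Answer: 5 5 4 6 6 1

Derivation:
Drop 1: L rot1 at col 4 lands with bottom-row=0; cleared 0 line(s) (total 0); column heights now [0 0 0 0 3 1], max=3
Drop 2: I rot0 at col 1 lands with bottom-row=3; cleared 0 line(s) (total 0); column heights now [0 4 4 4 4 1], max=4
Drop 3: O rot1 at col 3 lands with bottom-row=4; cleared 0 line(s) (total 0); column heights now [0 4 4 6 6 1], max=6
Drop 4: J rot1 at col 0 lands with bottom-row=2; cleared 0 line(s) (total 0); column heights now [5 5 4 6 6 1], max=6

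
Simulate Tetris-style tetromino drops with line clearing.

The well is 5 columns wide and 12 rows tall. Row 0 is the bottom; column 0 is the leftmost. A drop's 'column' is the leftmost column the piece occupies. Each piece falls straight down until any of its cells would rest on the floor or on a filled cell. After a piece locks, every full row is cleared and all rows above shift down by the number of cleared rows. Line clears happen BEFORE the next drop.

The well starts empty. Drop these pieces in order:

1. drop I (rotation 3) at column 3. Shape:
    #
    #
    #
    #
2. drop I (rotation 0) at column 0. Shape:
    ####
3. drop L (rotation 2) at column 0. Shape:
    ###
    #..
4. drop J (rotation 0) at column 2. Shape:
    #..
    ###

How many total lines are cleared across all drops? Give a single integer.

Answer: 0

Derivation:
Drop 1: I rot3 at col 3 lands with bottom-row=0; cleared 0 line(s) (total 0); column heights now [0 0 0 4 0], max=4
Drop 2: I rot0 at col 0 lands with bottom-row=4; cleared 0 line(s) (total 0); column heights now [5 5 5 5 0], max=5
Drop 3: L rot2 at col 0 lands with bottom-row=5; cleared 0 line(s) (total 0); column heights now [7 7 7 5 0], max=7
Drop 4: J rot0 at col 2 lands with bottom-row=7; cleared 0 line(s) (total 0); column heights now [7 7 9 8 8], max=9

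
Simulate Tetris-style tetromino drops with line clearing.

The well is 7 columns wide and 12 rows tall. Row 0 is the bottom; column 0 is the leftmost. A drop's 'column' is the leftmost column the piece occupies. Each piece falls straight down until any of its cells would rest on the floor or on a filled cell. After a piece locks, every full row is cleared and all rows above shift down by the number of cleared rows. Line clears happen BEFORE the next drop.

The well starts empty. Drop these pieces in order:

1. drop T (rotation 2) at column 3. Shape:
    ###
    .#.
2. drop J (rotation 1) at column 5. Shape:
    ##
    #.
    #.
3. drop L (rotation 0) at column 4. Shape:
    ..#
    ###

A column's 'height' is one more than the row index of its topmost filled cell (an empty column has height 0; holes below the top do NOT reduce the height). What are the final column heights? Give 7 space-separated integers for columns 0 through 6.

Drop 1: T rot2 at col 3 lands with bottom-row=0; cleared 0 line(s) (total 0); column heights now [0 0 0 2 2 2 0], max=2
Drop 2: J rot1 at col 5 lands with bottom-row=2; cleared 0 line(s) (total 0); column heights now [0 0 0 2 2 5 5], max=5
Drop 3: L rot0 at col 4 lands with bottom-row=5; cleared 0 line(s) (total 0); column heights now [0 0 0 2 6 6 7], max=7

Answer: 0 0 0 2 6 6 7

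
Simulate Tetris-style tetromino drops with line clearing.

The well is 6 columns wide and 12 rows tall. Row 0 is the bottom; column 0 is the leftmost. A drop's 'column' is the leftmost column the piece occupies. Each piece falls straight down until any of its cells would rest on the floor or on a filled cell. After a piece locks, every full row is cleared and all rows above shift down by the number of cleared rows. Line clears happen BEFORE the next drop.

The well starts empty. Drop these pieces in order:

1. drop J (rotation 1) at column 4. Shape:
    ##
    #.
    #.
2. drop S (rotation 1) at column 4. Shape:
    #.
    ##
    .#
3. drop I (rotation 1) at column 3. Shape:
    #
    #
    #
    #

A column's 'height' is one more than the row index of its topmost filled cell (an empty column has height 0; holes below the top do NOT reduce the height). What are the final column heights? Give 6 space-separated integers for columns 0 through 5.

Answer: 0 0 0 4 6 5

Derivation:
Drop 1: J rot1 at col 4 lands with bottom-row=0; cleared 0 line(s) (total 0); column heights now [0 0 0 0 3 3], max=3
Drop 2: S rot1 at col 4 lands with bottom-row=3; cleared 0 line(s) (total 0); column heights now [0 0 0 0 6 5], max=6
Drop 3: I rot1 at col 3 lands with bottom-row=0; cleared 0 line(s) (total 0); column heights now [0 0 0 4 6 5], max=6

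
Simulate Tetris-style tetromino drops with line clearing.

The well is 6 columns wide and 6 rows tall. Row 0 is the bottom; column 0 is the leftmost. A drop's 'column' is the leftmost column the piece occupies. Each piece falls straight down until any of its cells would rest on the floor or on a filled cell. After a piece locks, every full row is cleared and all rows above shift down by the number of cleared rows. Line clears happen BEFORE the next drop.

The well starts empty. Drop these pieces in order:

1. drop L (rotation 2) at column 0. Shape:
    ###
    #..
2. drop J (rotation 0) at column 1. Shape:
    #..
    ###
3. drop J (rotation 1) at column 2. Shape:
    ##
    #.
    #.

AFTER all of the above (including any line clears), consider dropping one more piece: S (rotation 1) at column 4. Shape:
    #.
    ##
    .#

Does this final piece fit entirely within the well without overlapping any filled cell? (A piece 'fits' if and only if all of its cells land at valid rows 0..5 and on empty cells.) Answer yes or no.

Answer: yes

Derivation:
Drop 1: L rot2 at col 0 lands with bottom-row=0; cleared 0 line(s) (total 0); column heights now [2 2 2 0 0 0], max=2
Drop 2: J rot0 at col 1 lands with bottom-row=2; cleared 0 line(s) (total 0); column heights now [2 4 3 3 0 0], max=4
Drop 3: J rot1 at col 2 lands with bottom-row=3; cleared 0 line(s) (total 0); column heights now [2 4 6 6 0 0], max=6
Test piece S rot1 at col 4 (width 2): heights before test = [2 4 6 6 0 0]; fits = True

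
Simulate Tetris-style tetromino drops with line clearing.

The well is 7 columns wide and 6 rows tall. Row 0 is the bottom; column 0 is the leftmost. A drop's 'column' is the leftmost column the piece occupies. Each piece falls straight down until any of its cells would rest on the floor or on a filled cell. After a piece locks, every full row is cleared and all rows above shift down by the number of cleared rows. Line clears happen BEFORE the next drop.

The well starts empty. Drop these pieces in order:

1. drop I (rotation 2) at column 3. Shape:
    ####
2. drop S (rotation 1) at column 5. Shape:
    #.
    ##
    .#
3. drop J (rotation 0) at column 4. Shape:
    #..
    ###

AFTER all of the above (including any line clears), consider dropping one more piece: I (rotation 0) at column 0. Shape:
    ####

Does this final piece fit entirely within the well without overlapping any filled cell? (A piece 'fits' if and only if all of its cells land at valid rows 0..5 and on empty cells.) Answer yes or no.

Drop 1: I rot2 at col 3 lands with bottom-row=0; cleared 0 line(s) (total 0); column heights now [0 0 0 1 1 1 1], max=1
Drop 2: S rot1 at col 5 lands with bottom-row=1; cleared 0 line(s) (total 0); column heights now [0 0 0 1 1 4 3], max=4
Drop 3: J rot0 at col 4 lands with bottom-row=4; cleared 0 line(s) (total 0); column heights now [0 0 0 1 6 5 5], max=6
Test piece I rot0 at col 0 (width 4): heights before test = [0 0 0 1 6 5 5]; fits = True

Answer: yes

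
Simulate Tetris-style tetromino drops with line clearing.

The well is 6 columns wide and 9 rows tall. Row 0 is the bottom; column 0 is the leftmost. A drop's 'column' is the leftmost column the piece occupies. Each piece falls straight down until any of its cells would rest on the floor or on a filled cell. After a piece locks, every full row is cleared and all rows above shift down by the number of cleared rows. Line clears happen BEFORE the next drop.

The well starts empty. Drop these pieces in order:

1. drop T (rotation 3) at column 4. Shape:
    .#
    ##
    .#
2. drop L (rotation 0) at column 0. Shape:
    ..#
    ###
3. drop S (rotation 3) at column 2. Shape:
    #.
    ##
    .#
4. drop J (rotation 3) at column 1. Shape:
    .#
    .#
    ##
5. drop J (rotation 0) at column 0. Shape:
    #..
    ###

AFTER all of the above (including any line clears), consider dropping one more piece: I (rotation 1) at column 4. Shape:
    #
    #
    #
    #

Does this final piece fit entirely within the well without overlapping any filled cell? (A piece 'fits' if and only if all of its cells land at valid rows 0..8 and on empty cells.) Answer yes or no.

Drop 1: T rot3 at col 4 lands with bottom-row=0; cleared 0 line(s) (total 0); column heights now [0 0 0 0 2 3], max=3
Drop 2: L rot0 at col 0 lands with bottom-row=0; cleared 0 line(s) (total 0); column heights now [1 1 2 0 2 3], max=3
Drop 3: S rot3 at col 2 lands with bottom-row=1; cleared 0 line(s) (total 0); column heights now [1 1 4 3 2 3], max=4
Drop 4: J rot3 at col 1 lands with bottom-row=4; cleared 0 line(s) (total 0); column heights now [1 5 7 3 2 3], max=7
Drop 5: J rot0 at col 0 lands with bottom-row=7; cleared 0 line(s) (total 0); column heights now [9 8 8 3 2 3], max=9
Test piece I rot1 at col 4 (width 1): heights before test = [9 8 8 3 2 3]; fits = True

Answer: yes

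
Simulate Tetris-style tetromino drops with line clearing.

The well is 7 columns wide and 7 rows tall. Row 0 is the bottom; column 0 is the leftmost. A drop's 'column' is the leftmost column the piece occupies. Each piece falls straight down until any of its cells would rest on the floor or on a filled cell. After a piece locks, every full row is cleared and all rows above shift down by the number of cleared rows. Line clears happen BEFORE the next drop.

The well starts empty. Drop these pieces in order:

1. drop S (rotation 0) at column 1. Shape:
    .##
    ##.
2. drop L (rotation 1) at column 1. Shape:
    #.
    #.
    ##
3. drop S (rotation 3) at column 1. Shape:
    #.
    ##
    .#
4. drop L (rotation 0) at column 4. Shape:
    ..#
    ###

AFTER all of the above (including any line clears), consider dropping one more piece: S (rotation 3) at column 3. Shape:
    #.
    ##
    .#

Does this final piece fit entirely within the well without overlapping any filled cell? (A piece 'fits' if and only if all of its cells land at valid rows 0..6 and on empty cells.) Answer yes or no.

Answer: yes

Derivation:
Drop 1: S rot0 at col 1 lands with bottom-row=0; cleared 0 line(s) (total 0); column heights now [0 1 2 2 0 0 0], max=2
Drop 2: L rot1 at col 1 lands with bottom-row=2; cleared 0 line(s) (total 0); column heights now [0 5 3 2 0 0 0], max=5
Drop 3: S rot3 at col 1 lands with bottom-row=4; cleared 0 line(s) (total 0); column heights now [0 7 6 2 0 0 0], max=7
Drop 4: L rot0 at col 4 lands with bottom-row=0; cleared 0 line(s) (total 0); column heights now [0 7 6 2 1 1 2], max=7
Test piece S rot3 at col 3 (width 2): heights before test = [0 7 6 2 1 1 2]; fits = True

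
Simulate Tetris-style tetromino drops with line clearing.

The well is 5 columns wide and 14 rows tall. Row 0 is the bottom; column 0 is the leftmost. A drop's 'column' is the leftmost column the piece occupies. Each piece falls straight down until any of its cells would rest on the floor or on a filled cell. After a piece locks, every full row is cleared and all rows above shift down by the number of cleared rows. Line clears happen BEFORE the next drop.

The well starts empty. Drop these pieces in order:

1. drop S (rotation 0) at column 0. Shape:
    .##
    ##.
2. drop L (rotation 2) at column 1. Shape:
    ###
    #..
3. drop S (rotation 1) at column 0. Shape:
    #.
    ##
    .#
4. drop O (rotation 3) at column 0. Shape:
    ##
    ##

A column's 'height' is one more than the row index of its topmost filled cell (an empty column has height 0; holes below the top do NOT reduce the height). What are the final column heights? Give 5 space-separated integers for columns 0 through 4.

Drop 1: S rot0 at col 0 lands with bottom-row=0; cleared 0 line(s) (total 0); column heights now [1 2 2 0 0], max=2
Drop 2: L rot2 at col 1 lands with bottom-row=2; cleared 0 line(s) (total 0); column heights now [1 4 4 4 0], max=4
Drop 3: S rot1 at col 0 lands with bottom-row=4; cleared 0 line(s) (total 0); column heights now [7 6 4 4 0], max=7
Drop 4: O rot3 at col 0 lands with bottom-row=7; cleared 0 line(s) (total 0); column heights now [9 9 4 4 0], max=9

Answer: 9 9 4 4 0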